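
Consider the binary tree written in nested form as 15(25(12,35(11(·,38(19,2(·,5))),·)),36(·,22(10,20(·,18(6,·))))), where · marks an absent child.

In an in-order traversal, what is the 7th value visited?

In-order visits the left subtree, then the node, then the right subtree.
At 15: go left to 25.
  At 25: go left to 12.
    12 is a leaf — visit 12.
  Visit 25.
  At 25: go right to 35.
    At 35: go left to 11.
      At 11: no left child.
      Visit 11.
      At 11: go right to 38.
        At 38: go left to 19.
          19 is a leaf — visit 19.
        Visit 38.
        At 38: go right to 2.
          At 2: no left child.
          Visit 2.
          At 2: go right to 5.
            5 is a leaf — visit 5.
    Visit 35.
    At 35: no right child.
Visit 15.
At 15: go right to 36.
  At 36: no left child.
  Visit 36.
  At 36: go right to 22.
    At 22: go left to 10.
      10 is a leaf — visit 10.
    Visit 22.
    At 22: go right to 20.
      At 20: no left child.
      Visit 20.
      At 20: go right to 18.
        At 18: go left to 6.
          6 is a leaf — visit 6.
        Visit 18.
        At 18: no right child.
Full in-order sequence: 12, 25, 11, 19, 38, 2, 5, 35, 15, 36, 10, 22, 20, 6, 18.

5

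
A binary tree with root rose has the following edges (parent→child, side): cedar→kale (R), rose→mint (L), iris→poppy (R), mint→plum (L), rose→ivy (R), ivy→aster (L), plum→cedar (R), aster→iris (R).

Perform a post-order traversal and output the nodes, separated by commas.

Post-order visits the left subtree, then the right subtree, then the node.
At rose: go left to mint.
  At mint: go left to plum.
    At plum: no left child.
    At plum: go right to cedar.
      At cedar: no left child.
      At cedar: go right to kale.
        kale is a leaf — visit kale.
      Visit cedar.
    Visit plum.
  At mint: no right child.
  Visit mint.
At rose: go right to ivy.
  At ivy: go left to aster.
    At aster: no left child.
    At aster: go right to iris.
      At iris: no left child.
      At iris: go right to poppy.
        poppy is a leaf — visit poppy.
      Visit iris.
    Visit aster.
  At ivy: no right child.
  Visit ivy.
Visit rose.

kale, cedar, plum, mint, poppy, iris, aster, ivy, rose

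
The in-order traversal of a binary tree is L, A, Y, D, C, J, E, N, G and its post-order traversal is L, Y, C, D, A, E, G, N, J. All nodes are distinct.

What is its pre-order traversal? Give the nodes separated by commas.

The last element of post-order is the root; it splits in-order into left and right subtrees.
Root J: left subtree has 5 nodes {L, A, Y, D, C}, right has 3 {E, N, G}.
  Root A: left subtree has 1 node {L}, right has 3 {Y, D, C}.
    Root D: left subtree has 1 node {Y}, right has 1 {C}.
  Root N: left subtree has 1 node {E}, right has 1 {G}.

J, A, L, D, Y, C, N, E, G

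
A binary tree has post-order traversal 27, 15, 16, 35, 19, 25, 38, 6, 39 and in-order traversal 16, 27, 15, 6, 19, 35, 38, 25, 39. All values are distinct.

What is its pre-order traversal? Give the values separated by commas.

The last element of post-order is the root; it splits in-order into left and right subtrees.
Root 39: left subtree has 8 nodes {16, 27, 15, 6, 19, 35, 38, 25}, right has 0 { }.
  Root 6: left subtree has 3 nodes {16, 27, 15}, right has 4 {19, 35, 38, 25}.
    Root 16: left subtree has 0 nodes { }, right has 2 {27, 15}.
      Root 15: left subtree has 1 node {27}, right has 0 { }.
    Root 38: left subtree has 2 nodes {19, 35}, right has 1 {25}.
      Root 19: left subtree has 0 nodes { }, right has 1 {35}.

39, 6, 16, 15, 27, 38, 19, 35, 25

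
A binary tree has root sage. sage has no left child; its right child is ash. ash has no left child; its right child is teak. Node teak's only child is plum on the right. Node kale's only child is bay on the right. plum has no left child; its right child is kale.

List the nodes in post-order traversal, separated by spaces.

Post-order visits the left subtree, then the right subtree, then the node.
At sage: no left child.
At sage: go right to ash.
  At ash: no left child.
  At ash: go right to teak.
    At teak: no left child.
    At teak: go right to plum.
      At plum: no left child.
      At plum: go right to kale.
        At kale: no left child.
        At kale: go right to bay.
          bay is a leaf — visit bay.
        Visit kale.
      Visit plum.
    Visit teak.
  Visit ash.
Visit sage.

bay kale plum teak ash sage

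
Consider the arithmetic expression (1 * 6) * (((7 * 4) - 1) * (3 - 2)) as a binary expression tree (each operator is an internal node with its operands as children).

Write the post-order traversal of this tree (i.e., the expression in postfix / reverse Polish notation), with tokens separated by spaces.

Post-order on an expression tree gives postfix notation: for each operator, emit left operand, right operand, then the operator.

1 6 * 7 4 * 1 - 3 2 - * *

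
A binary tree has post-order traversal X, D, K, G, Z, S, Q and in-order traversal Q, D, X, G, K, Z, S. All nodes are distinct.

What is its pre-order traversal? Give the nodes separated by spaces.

Q S Z G D X K

The last element of post-order is the root; it splits in-order into left and right subtrees.
Root Q: left subtree has 0 nodes { }, right has 6 {D, X, G, K, Z, S}.
  Root S: left subtree has 5 nodes {D, X, G, K, Z}, right has 0 { }.
    Root Z: left subtree has 4 nodes {D, X, G, K}, right has 0 { }.
      Root G: left subtree has 2 nodes {D, X}, right has 1 {K}.
        Root D: left subtree has 0 nodes { }, right has 1 {X}.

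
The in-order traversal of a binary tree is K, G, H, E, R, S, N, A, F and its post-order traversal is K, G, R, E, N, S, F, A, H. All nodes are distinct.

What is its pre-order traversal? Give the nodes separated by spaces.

The last element of post-order is the root; it splits in-order into left and right subtrees.
Root H: left subtree has 2 nodes {K, G}, right has 6 {E, R, S, N, A, F}.
  Root G: left subtree has 1 node {K}, right has 0 { }.
  Root A: left subtree has 4 nodes {E, R, S, N}, right has 1 {F}.
    Root S: left subtree has 2 nodes {E, R}, right has 1 {N}.
      Root E: left subtree has 0 nodes { }, right has 1 {R}.

H G K A S E R N F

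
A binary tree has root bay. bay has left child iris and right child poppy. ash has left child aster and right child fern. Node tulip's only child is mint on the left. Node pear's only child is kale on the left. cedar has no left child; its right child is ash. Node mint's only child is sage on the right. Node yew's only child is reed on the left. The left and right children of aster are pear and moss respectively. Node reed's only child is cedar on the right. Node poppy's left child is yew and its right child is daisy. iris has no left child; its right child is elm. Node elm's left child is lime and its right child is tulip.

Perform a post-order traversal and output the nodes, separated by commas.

lime, sage, mint, tulip, elm, iris, kale, pear, moss, aster, fern, ash, cedar, reed, yew, daisy, poppy, bay

Post-order visits the left subtree, then the right subtree, then the node.
At bay: go left to iris.
  At iris: no left child.
  At iris: go right to elm.
    At elm: go left to lime.
      lime is a leaf — visit lime.
    At elm: go right to tulip.
      At tulip: go left to mint.
        At mint: no left child.
        At mint: go right to sage.
          sage is a leaf — visit sage.
        Visit mint.
      At tulip: no right child.
      Visit tulip.
    Visit elm.
  Visit iris.
At bay: go right to poppy.
  At poppy: go left to yew.
    At yew: go left to reed.
      At reed: no left child.
      At reed: go right to cedar.
        At cedar: no left child.
        At cedar: go right to ash.
          At ash: go left to aster.
            At aster: go left to pear.
              At pear: go left to kale.
                kale is a leaf — visit kale.
              At pear: no right child.
              Visit pear.
            At aster: go right to moss.
              moss is a leaf — visit moss.
            Visit aster.
          At ash: go right to fern.
            fern is a leaf — visit fern.
          Visit ash.
        Visit cedar.
      Visit reed.
    At yew: no right child.
    Visit yew.
  At poppy: go right to daisy.
    daisy is a leaf — visit daisy.
  Visit poppy.
Visit bay.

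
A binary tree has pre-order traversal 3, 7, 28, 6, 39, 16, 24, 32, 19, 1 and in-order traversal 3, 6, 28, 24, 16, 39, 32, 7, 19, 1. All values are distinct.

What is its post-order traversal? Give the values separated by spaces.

6 24 16 32 39 28 1 19 7 3

The first element of pre-order is the root; it splits in-order into left and right subtrees.
Root 3: left subtree has 0 nodes { }, right has 9 {6, 28, 24, 16, 39, 32, 7, 19, 1}.
  Root 7: left subtree has 6 nodes {6, 28, 24, 16, 39, 32}, right has 2 {19, 1}.
    Root 28: left subtree has 1 node {6}, right has 4 {24, 16, 39, 32}.
      Root 39: left subtree has 2 nodes {24, 16}, right has 1 {32}.
        Root 16: left subtree has 1 node {24}, right has 0 { }.
    Root 19: left subtree has 0 nodes { }, right has 1 {1}.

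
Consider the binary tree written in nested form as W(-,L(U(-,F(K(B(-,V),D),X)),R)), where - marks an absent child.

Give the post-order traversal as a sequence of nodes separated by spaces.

Post-order visits the left subtree, then the right subtree, then the node.
At W: no left child.
At W: go right to L.
  At L: go left to U.
    At U: no left child.
    At U: go right to F.
      At F: go left to K.
        At K: go left to B.
          At B: no left child.
          At B: go right to V.
            V is a leaf — visit V.
          Visit B.
        At K: go right to D.
          D is a leaf — visit D.
        Visit K.
      At F: go right to X.
        X is a leaf — visit X.
      Visit F.
    Visit U.
  At L: go right to R.
    R is a leaf — visit R.
  Visit L.
Visit W.

V B D K X F U R L W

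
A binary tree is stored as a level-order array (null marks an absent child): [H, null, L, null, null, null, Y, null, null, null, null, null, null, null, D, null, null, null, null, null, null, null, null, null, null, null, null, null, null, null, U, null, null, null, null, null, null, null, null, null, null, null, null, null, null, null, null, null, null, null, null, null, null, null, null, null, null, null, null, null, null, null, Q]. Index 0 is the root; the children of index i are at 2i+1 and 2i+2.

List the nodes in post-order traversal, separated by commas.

Post-order visits the left subtree, then the right subtree, then the node.
At H: no left child.
At H: go right to L.
  At L: no left child.
  At L: go right to Y.
    At Y: no left child.
    At Y: go right to D.
      At D: no left child.
      At D: go right to U.
        At U: no left child.
        At U: go right to Q.
          Q is a leaf — visit Q.
        Visit U.
      Visit D.
    Visit Y.
  Visit L.
Visit H.

Q, U, D, Y, L, H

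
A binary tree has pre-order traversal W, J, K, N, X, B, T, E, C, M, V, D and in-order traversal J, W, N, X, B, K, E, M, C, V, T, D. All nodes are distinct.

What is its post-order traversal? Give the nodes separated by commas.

J, B, X, N, M, V, C, E, D, T, K, W

The first element of pre-order is the root; it splits in-order into left and right subtrees.
Root W: left subtree has 1 node {J}, right has 10 {N, X, B, K, E, M, C, V, T, D}.
  Root K: left subtree has 3 nodes {N, X, B}, right has 6 {E, M, C, V, T, D}.
    Root N: left subtree has 0 nodes { }, right has 2 {X, B}.
      Root X: left subtree has 0 nodes { }, right has 1 {B}.
    Root T: left subtree has 4 nodes {E, M, C, V}, right has 1 {D}.
      Root E: left subtree has 0 nodes { }, right has 3 {M, C, V}.
        Root C: left subtree has 1 node {M}, right has 1 {V}.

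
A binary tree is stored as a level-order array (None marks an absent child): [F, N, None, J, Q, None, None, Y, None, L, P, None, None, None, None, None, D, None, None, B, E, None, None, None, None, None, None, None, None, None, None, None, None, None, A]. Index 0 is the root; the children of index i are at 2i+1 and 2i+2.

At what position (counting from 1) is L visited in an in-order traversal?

In-order visits the left subtree, then the node, then the right subtree.
At F: go left to N.
  At N: go left to J.
    At J: go left to Y.
      At Y: no left child.
      Visit Y.
      At Y: go right to D.
        At D: no left child.
        Visit D.
        At D: go right to A.
          A is a leaf — visit A.
    Visit J.
    At J: no right child.
  Visit N.
  At N: go right to Q.
    At Q: go left to L.
      At L: go left to B.
        B is a leaf — visit B.
      Visit L.
      At L: go right to E.
        E is a leaf — visit E.
    Visit Q.
    At Q: go right to P.
      P is a leaf — visit P.
Visit F.
At F: no right child.
Full in-order sequence: Y, D, A, J, N, B, L, E, Q, P, F.

7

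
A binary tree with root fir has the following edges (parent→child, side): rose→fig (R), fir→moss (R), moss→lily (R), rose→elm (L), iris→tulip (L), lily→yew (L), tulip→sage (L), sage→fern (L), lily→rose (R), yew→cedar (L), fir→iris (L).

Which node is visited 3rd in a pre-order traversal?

tulip

Pre-order visits the node, then its left subtree, then its right subtree.
Visit fir.
At fir: go left to iris.
  Visit iris.
  At iris: go left to tulip.
    Visit tulip.
    At tulip: go left to sage.
      Visit sage.
      At sage: go left to fern.
        fern is a leaf — visit fern.
      At sage: no right child.
    At tulip: no right child.
  At iris: no right child.
At fir: go right to moss.
  Visit moss.
  At moss: no left child.
  At moss: go right to lily.
    Visit lily.
    At lily: go left to yew.
      Visit yew.
      At yew: go left to cedar.
        cedar is a leaf — visit cedar.
      At yew: no right child.
    At lily: go right to rose.
      Visit rose.
      At rose: go left to elm.
        elm is a leaf — visit elm.
      At rose: go right to fig.
        fig is a leaf — visit fig.
Full pre-order sequence: fir, iris, tulip, sage, fern, moss, lily, yew, cedar, rose, elm, fig.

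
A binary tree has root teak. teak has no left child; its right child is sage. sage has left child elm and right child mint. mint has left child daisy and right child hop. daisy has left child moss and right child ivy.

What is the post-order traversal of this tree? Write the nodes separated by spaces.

elm moss ivy daisy hop mint sage teak

Post-order visits the left subtree, then the right subtree, then the node.
At teak: no left child.
At teak: go right to sage.
  At sage: go left to elm.
    elm is a leaf — visit elm.
  At sage: go right to mint.
    At mint: go left to daisy.
      At daisy: go left to moss.
        moss is a leaf — visit moss.
      At daisy: go right to ivy.
        ivy is a leaf — visit ivy.
      Visit daisy.
    At mint: go right to hop.
      hop is a leaf — visit hop.
    Visit mint.
  Visit sage.
Visit teak.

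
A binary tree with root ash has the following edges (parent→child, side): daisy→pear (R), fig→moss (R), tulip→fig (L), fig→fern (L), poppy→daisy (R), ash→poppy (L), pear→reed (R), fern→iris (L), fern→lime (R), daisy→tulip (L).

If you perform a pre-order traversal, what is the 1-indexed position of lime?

Pre-order visits the node, then its left subtree, then its right subtree.
Visit ash.
At ash: go left to poppy.
  Visit poppy.
  At poppy: no left child.
  At poppy: go right to daisy.
    Visit daisy.
    At daisy: go left to tulip.
      Visit tulip.
      At tulip: go left to fig.
        Visit fig.
        At fig: go left to fern.
          Visit fern.
          At fern: go left to iris.
            iris is a leaf — visit iris.
          At fern: go right to lime.
            lime is a leaf — visit lime.
        At fig: go right to moss.
          moss is a leaf — visit moss.
      At tulip: no right child.
    At daisy: go right to pear.
      Visit pear.
      At pear: no left child.
      At pear: go right to reed.
        reed is a leaf — visit reed.
At ash: no right child.
Full pre-order sequence: ash, poppy, daisy, tulip, fig, fern, iris, lime, moss, pear, reed.

8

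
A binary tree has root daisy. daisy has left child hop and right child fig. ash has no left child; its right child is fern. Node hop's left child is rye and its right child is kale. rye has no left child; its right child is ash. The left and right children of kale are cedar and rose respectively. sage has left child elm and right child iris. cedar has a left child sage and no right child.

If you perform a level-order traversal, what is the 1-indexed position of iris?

12

Level-order visits nodes level by level from the root, left to right within each level.
Level 0: daisy
Level 1: hop, fig
Level 2: rye, kale
Level 3: ash, cedar, rose
Level 4: fern, sage
Level 5: elm, iris
Full level-order sequence: daisy, hop, fig, rye, kale, ash, cedar, rose, fern, sage, elm, iris.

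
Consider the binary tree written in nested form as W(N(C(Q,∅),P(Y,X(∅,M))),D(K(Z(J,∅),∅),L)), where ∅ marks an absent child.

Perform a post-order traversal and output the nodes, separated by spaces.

Post-order visits the left subtree, then the right subtree, then the node.
At W: go left to N.
  At N: go left to C.
    At C: go left to Q.
      Q is a leaf — visit Q.
    At C: no right child.
    Visit C.
  At N: go right to P.
    At P: go left to Y.
      Y is a leaf — visit Y.
    At P: go right to X.
      At X: no left child.
      At X: go right to M.
        M is a leaf — visit M.
      Visit X.
    Visit P.
  Visit N.
At W: go right to D.
  At D: go left to K.
    At K: go left to Z.
      At Z: go left to J.
        J is a leaf — visit J.
      At Z: no right child.
      Visit Z.
    At K: no right child.
    Visit K.
  At D: go right to L.
    L is a leaf — visit L.
  Visit D.
Visit W.

Q C Y M X P N J Z K L D W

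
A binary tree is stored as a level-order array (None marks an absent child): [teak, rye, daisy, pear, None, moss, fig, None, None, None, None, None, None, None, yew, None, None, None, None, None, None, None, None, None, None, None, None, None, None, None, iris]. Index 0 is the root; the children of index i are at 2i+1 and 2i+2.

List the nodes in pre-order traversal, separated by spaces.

Pre-order visits the node, then its left subtree, then its right subtree.
Visit teak.
At teak: go left to rye.
  Visit rye.
  At rye: go left to pear.
    pear is a leaf — visit pear.
  At rye: no right child.
At teak: go right to daisy.
  Visit daisy.
  At daisy: go left to moss.
    moss is a leaf — visit moss.
  At daisy: go right to fig.
    Visit fig.
    At fig: no left child.
    At fig: go right to yew.
      Visit yew.
      At yew: no left child.
      At yew: go right to iris.
        iris is a leaf — visit iris.

teak rye pear daisy moss fig yew iris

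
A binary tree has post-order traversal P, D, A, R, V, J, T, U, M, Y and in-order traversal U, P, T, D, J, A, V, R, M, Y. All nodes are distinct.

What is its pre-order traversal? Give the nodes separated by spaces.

Y M U T P J D V A R

The last element of post-order is the root; it splits in-order into left and right subtrees.
Root Y: left subtree has 9 nodes {U, P, T, D, J, A, V, R, M}, right has 0 { }.
  Root M: left subtree has 8 nodes {U, P, T, D, J, A, V, R}, right has 0 { }.
    Root U: left subtree has 0 nodes { }, right has 7 {P, T, D, J, A, V, R}.
      Root T: left subtree has 1 node {P}, right has 5 {D, J, A, V, R}.
        Root J: left subtree has 1 node {D}, right has 3 {A, V, R}.
          Root V: left subtree has 1 node {A}, right has 1 {R}.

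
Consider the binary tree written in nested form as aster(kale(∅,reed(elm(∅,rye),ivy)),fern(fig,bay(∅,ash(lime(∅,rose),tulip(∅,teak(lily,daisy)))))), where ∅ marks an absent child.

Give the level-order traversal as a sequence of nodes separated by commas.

Level-order visits nodes level by level from the root, left to right within each level.
Level 0: aster
Level 1: kale, fern
Level 2: reed, fig, bay
Level 3: elm, ivy, ash
Level 4: rye, lime, tulip
Level 5: rose, teak
Level 6: lily, daisy

aster, kale, fern, reed, fig, bay, elm, ivy, ash, rye, lime, tulip, rose, teak, lily, daisy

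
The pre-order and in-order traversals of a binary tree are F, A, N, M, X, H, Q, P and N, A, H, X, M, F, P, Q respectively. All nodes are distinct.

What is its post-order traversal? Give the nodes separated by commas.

N, H, X, M, A, P, Q, F

The first element of pre-order is the root; it splits in-order into left and right subtrees.
Root F: left subtree has 5 nodes {N, A, H, X, M}, right has 2 {P, Q}.
  Root A: left subtree has 1 node {N}, right has 3 {H, X, M}.
    Root M: left subtree has 2 nodes {H, X}, right has 0 { }.
      Root X: left subtree has 1 node {H}, right has 0 { }.
  Root Q: left subtree has 1 node {P}, right has 0 { }.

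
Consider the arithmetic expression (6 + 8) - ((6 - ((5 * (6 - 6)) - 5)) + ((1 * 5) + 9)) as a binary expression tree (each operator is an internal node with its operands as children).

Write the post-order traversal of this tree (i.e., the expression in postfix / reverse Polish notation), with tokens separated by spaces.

6 8 + 6 5 6 6 - * 5 - - 1 5 * 9 + + -

Post-order on an expression tree gives postfix notation: for each operator, emit left operand, right operand, then the operator.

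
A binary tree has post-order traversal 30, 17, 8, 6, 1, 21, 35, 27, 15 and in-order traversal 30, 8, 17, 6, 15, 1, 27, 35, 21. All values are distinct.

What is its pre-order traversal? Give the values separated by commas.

The last element of post-order is the root; it splits in-order into left and right subtrees.
Root 15: left subtree has 4 nodes {30, 8, 17, 6}, right has 4 {1, 27, 35, 21}.
  Root 6: left subtree has 3 nodes {30, 8, 17}, right has 0 { }.
    Root 8: left subtree has 1 node {30}, right has 1 {17}.
  Root 27: left subtree has 1 node {1}, right has 2 {35, 21}.
    Root 35: left subtree has 0 nodes { }, right has 1 {21}.

15, 6, 8, 30, 17, 27, 1, 35, 21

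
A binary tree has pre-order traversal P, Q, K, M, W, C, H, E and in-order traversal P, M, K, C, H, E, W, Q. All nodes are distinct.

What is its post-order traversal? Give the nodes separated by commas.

The first element of pre-order is the root; it splits in-order into left and right subtrees.
Root P: left subtree has 0 nodes { }, right has 7 {M, K, C, H, E, W, Q}.
  Root Q: left subtree has 6 nodes {M, K, C, H, E, W}, right has 0 { }.
    Root K: left subtree has 1 node {M}, right has 4 {C, H, E, W}.
      Root W: left subtree has 3 nodes {C, H, E}, right has 0 { }.
        Root C: left subtree has 0 nodes { }, right has 2 {H, E}.
          Root H: left subtree has 0 nodes { }, right has 1 {E}.

M, E, H, C, W, K, Q, P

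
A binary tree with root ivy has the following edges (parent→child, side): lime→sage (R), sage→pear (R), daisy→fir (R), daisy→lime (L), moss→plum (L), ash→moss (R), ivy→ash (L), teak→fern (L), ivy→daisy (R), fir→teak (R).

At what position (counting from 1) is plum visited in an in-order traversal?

2

In-order visits the left subtree, then the node, then the right subtree.
At ivy: go left to ash.
  At ash: no left child.
  Visit ash.
  At ash: go right to moss.
    At moss: go left to plum.
      plum is a leaf — visit plum.
    Visit moss.
    At moss: no right child.
Visit ivy.
At ivy: go right to daisy.
  At daisy: go left to lime.
    At lime: no left child.
    Visit lime.
    At lime: go right to sage.
      At sage: no left child.
      Visit sage.
      At sage: go right to pear.
        pear is a leaf — visit pear.
  Visit daisy.
  At daisy: go right to fir.
    At fir: no left child.
    Visit fir.
    At fir: go right to teak.
      At teak: go left to fern.
        fern is a leaf — visit fern.
      Visit teak.
      At teak: no right child.
Full in-order sequence: ash, plum, moss, ivy, lime, sage, pear, daisy, fir, fern, teak.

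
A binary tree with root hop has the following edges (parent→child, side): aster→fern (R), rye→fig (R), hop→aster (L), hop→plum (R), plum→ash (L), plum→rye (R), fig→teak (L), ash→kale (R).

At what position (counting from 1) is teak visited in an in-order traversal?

8

In-order visits the left subtree, then the node, then the right subtree.
At hop: go left to aster.
  At aster: no left child.
  Visit aster.
  At aster: go right to fern.
    fern is a leaf — visit fern.
Visit hop.
At hop: go right to plum.
  At plum: go left to ash.
    At ash: no left child.
    Visit ash.
    At ash: go right to kale.
      kale is a leaf — visit kale.
  Visit plum.
  At plum: go right to rye.
    At rye: no left child.
    Visit rye.
    At rye: go right to fig.
      At fig: go left to teak.
        teak is a leaf — visit teak.
      Visit fig.
      At fig: no right child.
Full in-order sequence: aster, fern, hop, ash, kale, plum, rye, teak, fig.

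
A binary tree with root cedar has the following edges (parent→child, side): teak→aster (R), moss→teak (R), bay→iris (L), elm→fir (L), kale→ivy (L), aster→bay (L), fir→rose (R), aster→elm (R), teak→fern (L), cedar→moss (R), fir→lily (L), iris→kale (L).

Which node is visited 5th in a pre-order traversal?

Pre-order visits the node, then its left subtree, then its right subtree.
Visit cedar.
At cedar: no left child.
At cedar: go right to moss.
  Visit moss.
  At moss: no left child.
  At moss: go right to teak.
    Visit teak.
    At teak: go left to fern.
      fern is a leaf — visit fern.
    At teak: go right to aster.
      Visit aster.
      At aster: go left to bay.
        Visit bay.
        At bay: go left to iris.
          Visit iris.
          At iris: go left to kale.
            Visit kale.
            At kale: go left to ivy.
              ivy is a leaf — visit ivy.
            At kale: no right child.
          At iris: no right child.
        At bay: no right child.
      At aster: go right to elm.
        Visit elm.
        At elm: go left to fir.
          Visit fir.
          At fir: go left to lily.
            lily is a leaf — visit lily.
          At fir: go right to rose.
            rose is a leaf — visit rose.
        At elm: no right child.
Full pre-order sequence: cedar, moss, teak, fern, aster, bay, iris, kale, ivy, elm, fir, lily, rose.

aster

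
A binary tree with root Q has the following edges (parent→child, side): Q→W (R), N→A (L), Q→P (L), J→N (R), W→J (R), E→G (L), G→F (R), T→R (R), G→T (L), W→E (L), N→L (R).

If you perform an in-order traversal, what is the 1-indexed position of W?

In-order visits the left subtree, then the node, then the right subtree.
At Q: go left to P.
  P is a leaf — visit P.
Visit Q.
At Q: go right to W.
  At W: go left to E.
    At E: go left to G.
      At G: go left to T.
        At T: no left child.
        Visit T.
        At T: go right to R.
          R is a leaf — visit R.
      Visit G.
      At G: go right to F.
        F is a leaf — visit F.
    Visit E.
    At E: no right child.
  Visit W.
  At W: go right to J.
    At J: no left child.
    Visit J.
    At J: go right to N.
      At N: go left to A.
        A is a leaf — visit A.
      Visit N.
      At N: go right to L.
        L is a leaf — visit L.
Full in-order sequence: P, Q, T, R, G, F, E, W, J, A, N, L.

8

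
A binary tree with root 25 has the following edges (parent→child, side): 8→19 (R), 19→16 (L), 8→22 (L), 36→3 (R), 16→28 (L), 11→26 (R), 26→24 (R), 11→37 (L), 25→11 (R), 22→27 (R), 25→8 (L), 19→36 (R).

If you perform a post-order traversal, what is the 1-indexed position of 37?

Post-order visits the left subtree, then the right subtree, then the node.
At 25: go left to 8.
  At 8: go left to 22.
    At 22: no left child.
    At 22: go right to 27.
      27 is a leaf — visit 27.
    Visit 22.
  At 8: go right to 19.
    At 19: go left to 16.
      At 16: go left to 28.
        28 is a leaf — visit 28.
      At 16: no right child.
      Visit 16.
    At 19: go right to 36.
      At 36: no left child.
      At 36: go right to 3.
        3 is a leaf — visit 3.
      Visit 36.
    Visit 19.
  Visit 8.
At 25: go right to 11.
  At 11: go left to 37.
    37 is a leaf — visit 37.
  At 11: go right to 26.
    At 26: no left child.
    At 26: go right to 24.
      24 is a leaf — visit 24.
    Visit 26.
  Visit 11.
Visit 25.
Full post-order sequence: 27, 22, 28, 16, 3, 36, 19, 8, 37, 24, 26, 11, 25.

9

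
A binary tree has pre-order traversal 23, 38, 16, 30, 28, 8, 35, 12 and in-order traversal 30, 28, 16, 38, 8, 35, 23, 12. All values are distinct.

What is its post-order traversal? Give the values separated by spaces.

The first element of pre-order is the root; it splits in-order into left and right subtrees.
Root 23: left subtree has 6 nodes {30, 28, 16, 38, 8, 35}, right has 1 {12}.
  Root 38: left subtree has 3 nodes {30, 28, 16}, right has 2 {8, 35}.
    Root 16: left subtree has 2 nodes {30, 28}, right has 0 { }.
      Root 30: left subtree has 0 nodes { }, right has 1 {28}.
    Root 8: left subtree has 0 nodes { }, right has 1 {35}.

28 30 16 35 8 38 12 23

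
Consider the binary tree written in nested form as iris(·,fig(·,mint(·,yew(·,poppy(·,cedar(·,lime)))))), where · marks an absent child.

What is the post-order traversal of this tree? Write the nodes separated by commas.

Post-order visits the left subtree, then the right subtree, then the node.
At iris: no left child.
At iris: go right to fig.
  At fig: no left child.
  At fig: go right to mint.
    At mint: no left child.
    At mint: go right to yew.
      At yew: no left child.
      At yew: go right to poppy.
        At poppy: no left child.
        At poppy: go right to cedar.
          At cedar: no left child.
          At cedar: go right to lime.
            lime is a leaf — visit lime.
          Visit cedar.
        Visit poppy.
      Visit yew.
    Visit mint.
  Visit fig.
Visit iris.

lime, cedar, poppy, yew, mint, fig, iris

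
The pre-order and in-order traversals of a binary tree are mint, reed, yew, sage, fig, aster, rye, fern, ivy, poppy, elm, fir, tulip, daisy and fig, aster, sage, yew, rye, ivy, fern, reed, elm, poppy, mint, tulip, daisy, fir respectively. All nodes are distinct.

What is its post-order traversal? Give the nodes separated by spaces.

aster fig sage ivy fern rye yew elm poppy reed daisy tulip fir mint

The first element of pre-order is the root; it splits in-order into left and right subtrees.
Root mint: left subtree has 10 nodes {fig, aster, sage, yew, rye, ivy, fern, reed, elm, poppy}, right has 3 {tulip, daisy, fir}.
  Root reed: left subtree has 7 nodes {fig, aster, sage, yew, rye, ivy, fern}, right has 2 {elm, poppy}.
    Root yew: left subtree has 3 nodes {fig, aster, sage}, right has 3 {rye, ivy, fern}.
      Root sage: left subtree has 2 nodes {fig, aster}, right has 0 { }.
        Root fig: left subtree has 0 nodes { }, right has 1 {aster}.
      Root rye: left subtree has 0 nodes { }, right has 2 {ivy, fern}.
        Root fern: left subtree has 1 node {ivy}, right has 0 { }.
    Root poppy: left subtree has 1 node {elm}, right has 0 { }.
  Root fir: left subtree has 2 nodes {tulip, daisy}, right has 0 { }.
    Root tulip: left subtree has 0 nodes { }, right has 1 {daisy}.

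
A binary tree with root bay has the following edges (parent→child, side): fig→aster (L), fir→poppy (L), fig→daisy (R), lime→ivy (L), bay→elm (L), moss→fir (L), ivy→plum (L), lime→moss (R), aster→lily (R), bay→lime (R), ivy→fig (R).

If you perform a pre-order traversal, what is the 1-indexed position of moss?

Pre-order visits the node, then its left subtree, then its right subtree.
Visit bay.
At bay: go left to elm.
  elm is a leaf — visit elm.
At bay: go right to lime.
  Visit lime.
  At lime: go left to ivy.
    Visit ivy.
    At ivy: go left to plum.
      plum is a leaf — visit plum.
    At ivy: go right to fig.
      Visit fig.
      At fig: go left to aster.
        Visit aster.
        At aster: no left child.
        At aster: go right to lily.
          lily is a leaf — visit lily.
      At fig: go right to daisy.
        daisy is a leaf — visit daisy.
  At lime: go right to moss.
    Visit moss.
    At moss: go left to fir.
      Visit fir.
      At fir: go left to poppy.
        poppy is a leaf — visit poppy.
      At fir: no right child.
    At moss: no right child.
Full pre-order sequence: bay, elm, lime, ivy, plum, fig, aster, lily, daisy, moss, fir, poppy.

10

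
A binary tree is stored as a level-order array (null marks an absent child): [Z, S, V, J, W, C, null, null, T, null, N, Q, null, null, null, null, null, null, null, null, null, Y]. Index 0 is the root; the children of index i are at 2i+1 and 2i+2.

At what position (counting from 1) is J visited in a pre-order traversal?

3

Pre-order visits the node, then its left subtree, then its right subtree.
Visit Z.
At Z: go left to S.
  Visit S.
  At S: go left to J.
    Visit J.
    At J: no left child.
    At J: go right to T.
      T is a leaf — visit T.
  At S: go right to W.
    Visit W.
    At W: no left child.
    At W: go right to N.
      Visit N.
      At N: go left to Y.
        Y is a leaf — visit Y.
      At N: no right child.
At Z: go right to V.
  Visit V.
  At V: go left to C.
    Visit C.
    At C: go left to Q.
      Q is a leaf — visit Q.
    At C: no right child.
  At V: no right child.
Full pre-order sequence: Z, S, J, T, W, N, Y, V, C, Q.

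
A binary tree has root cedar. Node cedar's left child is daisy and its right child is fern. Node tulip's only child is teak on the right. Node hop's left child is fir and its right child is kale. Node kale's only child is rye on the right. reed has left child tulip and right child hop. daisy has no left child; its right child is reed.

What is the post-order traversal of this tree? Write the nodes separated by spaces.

Post-order visits the left subtree, then the right subtree, then the node.
At cedar: go left to daisy.
  At daisy: no left child.
  At daisy: go right to reed.
    At reed: go left to tulip.
      At tulip: no left child.
      At tulip: go right to teak.
        teak is a leaf — visit teak.
      Visit tulip.
    At reed: go right to hop.
      At hop: go left to fir.
        fir is a leaf — visit fir.
      At hop: go right to kale.
        At kale: no left child.
        At kale: go right to rye.
          rye is a leaf — visit rye.
        Visit kale.
      Visit hop.
    Visit reed.
  Visit daisy.
At cedar: go right to fern.
  fern is a leaf — visit fern.
Visit cedar.

teak tulip fir rye kale hop reed daisy fern cedar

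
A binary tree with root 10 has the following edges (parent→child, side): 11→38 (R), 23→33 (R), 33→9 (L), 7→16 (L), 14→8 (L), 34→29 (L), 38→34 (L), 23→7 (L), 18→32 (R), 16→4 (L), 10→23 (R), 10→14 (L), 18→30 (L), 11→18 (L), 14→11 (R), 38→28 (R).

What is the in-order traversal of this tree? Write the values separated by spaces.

In-order visits the left subtree, then the node, then the right subtree.
At 10: go left to 14.
  At 14: go left to 8.
    8 is a leaf — visit 8.
  Visit 14.
  At 14: go right to 11.
    At 11: go left to 18.
      At 18: go left to 30.
        30 is a leaf — visit 30.
      Visit 18.
      At 18: go right to 32.
        32 is a leaf — visit 32.
    Visit 11.
    At 11: go right to 38.
      At 38: go left to 34.
        At 34: go left to 29.
          29 is a leaf — visit 29.
        Visit 34.
        At 34: no right child.
      Visit 38.
      At 38: go right to 28.
        28 is a leaf — visit 28.
Visit 10.
At 10: go right to 23.
  At 23: go left to 7.
    At 7: go left to 16.
      At 16: go left to 4.
        4 is a leaf — visit 4.
      Visit 16.
      At 16: no right child.
    Visit 7.
    At 7: no right child.
  Visit 23.
  At 23: go right to 33.
    At 33: go left to 9.
      9 is a leaf — visit 9.
    Visit 33.
    At 33: no right child.

8 14 30 18 32 11 29 34 38 28 10 4 16 7 23 9 33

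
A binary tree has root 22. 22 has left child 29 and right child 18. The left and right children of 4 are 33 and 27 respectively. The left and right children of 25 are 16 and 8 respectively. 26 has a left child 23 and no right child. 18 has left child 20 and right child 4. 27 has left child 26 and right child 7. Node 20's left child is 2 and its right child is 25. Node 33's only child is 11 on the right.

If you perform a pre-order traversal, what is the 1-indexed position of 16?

7

Pre-order visits the node, then its left subtree, then its right subtree.
Visit 22.
At 22: go left to 29.
  29 is a leaf — visit 29.
At 22: go right to 18.
  Visit 18.
  At 18: go left to 20.
    Visit 20.
    At 20: go left to 2.
      2 is a leaf — visit 2.
    At 20: go right to 25.
      Visit 25.
      At 25: go left to 16.
        16 is a leaf — visit 16.
      At 25: go right to 8.
        8 is a leaf — visit 8.
  At 18: go right to 4.
    Visit 4.
    At 4: go left to 33.
      Visit 33.
      At 33: no left child.
      At 33: go right to 11.
        11 is a leaf — visit 11.
    At 4: go right to 27.
      Visit 27.
      At 27: go left to 26.
        Visit 26.
        At 26: go left to 23.
          23 is a leaf — visit 23.
        At 26: no right child.
      At 27: go right to 7.
        7 is a leaf — visit 7.
Full pre-order sequence: 22, 29, 18, 20, 2, 25, 16, 8, 4, 33, 11, 27, 26, 23, 7.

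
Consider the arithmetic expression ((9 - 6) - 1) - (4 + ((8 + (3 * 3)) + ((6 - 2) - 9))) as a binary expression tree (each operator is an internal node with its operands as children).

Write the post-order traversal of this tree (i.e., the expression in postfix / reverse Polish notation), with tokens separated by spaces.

9 6 - 1 - 4 8 3 3 * + 6 2 - 9 - + + -

Post-order on an expression tree gives postfix notation: for each operator, emit left operand, right operand, then the operator.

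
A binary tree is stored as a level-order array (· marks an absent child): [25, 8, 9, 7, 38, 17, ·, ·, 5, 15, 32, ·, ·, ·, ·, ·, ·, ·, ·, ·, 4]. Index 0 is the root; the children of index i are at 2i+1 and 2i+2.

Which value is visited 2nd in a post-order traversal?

Post-order visits the left subtree, then the right subtree, then the node.
At 25: go left to 8.
  At 8: go left to 7.
    At 7: no left child.
    At 7: go right to 5.
      5 is a leaf — visit 5.
    Visit 7.
  At 8: go right to 38.
    At 38: go left to 15.
      At 15: no left child.
      At 15: go right to 4.
        4 is a leaf — visit 4.
      Visit 15.
    At 38: go right to 32.
      32 is a leaf — visit 32.
    Visit 38.
  Visit 8.
At 25: go right to 9.
  At 9: go left to 17.
    17 is a leaf — visit 17.
  At 9: no right child.
  Visit 9.
Visit 25.
Full post-order sequence: 5, 7, 4, 15, 32, 38, 8, 17, 9, 25.

7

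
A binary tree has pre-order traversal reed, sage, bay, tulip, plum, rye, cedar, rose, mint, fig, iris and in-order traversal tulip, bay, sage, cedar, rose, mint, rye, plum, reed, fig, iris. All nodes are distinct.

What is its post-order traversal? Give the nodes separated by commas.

tulip, bay, mint, rose, cedar, rye, plum, sage, iris, fig, reed

The first element of pre-order is the root; it splits in-order into left and right subtrees.
Root reed: left subtree has 8 nodes {tulip, bay, sage, cedar, rose, mint, rye, plum}, right has 2 {fig, iris}.
  Root sage: left subtree has 2 nodes {tulip, bay}, right has 5 {cedar, rose, mint, rye, plum}.
    Root bay: left subtree has 1 node {tulip}, right has 0 { }.
    Root plum: left subtree has 4 nodes {cedar, rose, mint, rye}, right has 0 { }.
      Root rye: left subtree has 3 nodes {cedar, rose, mint}, right has 0 { }.
        Root cedar: left subtree has 0 nodes { }, right has 2 {rose, mint}.
          Root rose: left subtree has 0 nodes { }, right has 1 {mint}.
  Root fig: left subtree has 0 nodes { }, right has 1 {iris}.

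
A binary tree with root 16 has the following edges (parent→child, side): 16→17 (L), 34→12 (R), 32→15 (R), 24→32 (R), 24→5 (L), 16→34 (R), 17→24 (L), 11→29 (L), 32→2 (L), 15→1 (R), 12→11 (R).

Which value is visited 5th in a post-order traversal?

Post-order visits the left subtree, then the right subtree, then the node.
At 16: go left to 17.
  At 17: go left to 24.
    At 24: go left to 5.
      5 is a leaf — visit 5.
    At 24: go right to 32.
      At 32: go left to 2.
        2 is a leaf — visit 2.
      At 32: go right to 15.
        At 15: no left child.
        At 15: go right to 1.
          1 is a leaf — visit 1.
        Visit 15.
      Visit 32.
    Visit 24.
  At 17: no right child.
  Visit 17.
At 16: go right to 34.
  At 34: no left child.
  At 34: go right to 12.
    At 12: no left child.
    At 12: go right to 11.
      At 11: go left to 29.
        29 is a leaf — visit 29.
      At 11: no right child.
      Visit 11.
    Visit 12.
  Visit 34.
Visit 16.
Full post-order sequence: 5, 2, 1, 15, 32, 24, 17, 29, 11, 12, 34, 16.

32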